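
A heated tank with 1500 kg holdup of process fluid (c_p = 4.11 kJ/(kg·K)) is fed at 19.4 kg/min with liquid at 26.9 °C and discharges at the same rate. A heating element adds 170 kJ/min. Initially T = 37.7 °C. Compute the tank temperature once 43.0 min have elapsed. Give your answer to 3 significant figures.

Energy balance: M c_p dT/dt = ṁ c_p (T_in − T) + 170.
Rearrange: dT/dt = (T_ss − T)/τ with τ = M/ṁ = 77.320 min and T_ss = T_in + Q̇/(ṁ c_p) = 29.032 °C.
Solution: T(t) = T_ss + (T₀ − T_ss) e^(−t/τ).
T(43.0) = 29.032 + (8.6679)·e^(−43.0/77.320) = 29.032 + (8.6679)·0.57342 = 34.002 °C.

34.0 °C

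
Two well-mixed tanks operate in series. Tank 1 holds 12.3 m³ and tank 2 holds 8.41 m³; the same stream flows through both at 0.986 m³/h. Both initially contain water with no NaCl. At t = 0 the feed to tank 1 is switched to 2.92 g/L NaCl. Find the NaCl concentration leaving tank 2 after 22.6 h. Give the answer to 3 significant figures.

1.86 g/L

Each tank obeys Vᵢ dCᵢ/dt = Q(Cᵢ₋₁ − Cᵢ), so τᵢ = Vᵢ/Q.
τ₁ = 12.3/0.986 = 12.475 h; τ₂ = 8.41/0.986 = 8.5294 h.
Tank 1: C₁ = C_in(1 − e^(−t/τ₁)). Tank 2 (τ₁ ≠ τ₂): C₂ = C_in[1 − (τ₁ e^(−t/τ₁) − τ₂ e^(−t/τ₂))/(τ₁ − τ₂)].
At t = 22.6: e^(−t/τ₁) = 0.16338, e^(−t/τ₂) = 0.070676.
C₂ = 2.92·[1 − (12.475·0.16338 − 8.5294·0.070676)/(3.9452)] = 2.92·0.63620 = 1.8577 g/L.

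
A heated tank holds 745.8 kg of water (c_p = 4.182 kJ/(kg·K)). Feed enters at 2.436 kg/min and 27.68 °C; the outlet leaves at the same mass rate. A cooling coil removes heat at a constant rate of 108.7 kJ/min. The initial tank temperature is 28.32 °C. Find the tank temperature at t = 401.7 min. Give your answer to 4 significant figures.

20.06 °C

Unsteady energy balance on the tank contents: M c_p dT/dt = ṁ c_p (T_in − T) − 108.7.
Rearrange: dT/dt = (T_ss − T)/τ with τ = M/ṁ = 306.158 min and T_ss = T_in − Q̇/(ṁ c_p) = 17.0099 °C.
Solution: T(t) = T_ss + (T₀ − T_ss) e^(−t/τ).
T(401.7) = 17.0099 + (11.3101)·e^(−401.7/306.158) = 17.0099 + (11.3101)·0.269262 = 20.0553 °C.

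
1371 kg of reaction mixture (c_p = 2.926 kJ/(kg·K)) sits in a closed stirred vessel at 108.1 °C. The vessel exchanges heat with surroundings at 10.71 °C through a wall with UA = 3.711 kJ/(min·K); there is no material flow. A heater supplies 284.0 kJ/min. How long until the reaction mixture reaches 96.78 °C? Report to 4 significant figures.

M c_p dT/dt = −UA(T − T_amb) + Q̇.
τ = M c_p/UA = 1080.99 min; T_ss = T_amb + Q̇/UA = 10.71 + 284.0/3.711 = 87.2392 °C.
T(t) = T_ss + (T₀ − T_ss)e^(−t/τ); set T = 96.78:
t = −τ ln[(T − T_ss)/(T₀ − T_ss)] = −1080.99 · ln(0.457354) = 845.653 min.

845.7 min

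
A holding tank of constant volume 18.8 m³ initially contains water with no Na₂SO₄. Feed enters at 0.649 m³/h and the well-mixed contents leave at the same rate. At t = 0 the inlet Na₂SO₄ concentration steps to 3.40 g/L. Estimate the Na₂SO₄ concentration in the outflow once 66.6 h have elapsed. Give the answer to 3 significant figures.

Mass balance on the solute (V constant): V dC/dt = Q(C_in − C).
So dC/dt = (C_in − C)/τ with τ = V/Q = 18.8/0.649 = 28.968 h.
This is linear first-order; C(t) = C_in + (C₀ − C_in) e^(−t/τ).
C(66.6) = 3.40 + (0 − 3.40)·e^(−66.6/28.968) = 3.40 + (-3.4000)·0.10035 = 3.0588 g/L.

3.06 g/L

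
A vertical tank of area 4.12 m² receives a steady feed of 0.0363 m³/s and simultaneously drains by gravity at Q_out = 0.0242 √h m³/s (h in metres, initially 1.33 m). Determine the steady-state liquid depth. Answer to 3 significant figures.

A dh/dt = Q_in − 0.0242 √h. Steady state requires inflow = outflow:
Q_in = 0.0242 √h_ss ⇒ √h_ss = 0.0363/0.0242 = 1.5000.
h_ss = 1.5000² = 2.2500 m. (Since h₀ = 1.33 m < h_ss, the level will rise toward this value.)

2.25 m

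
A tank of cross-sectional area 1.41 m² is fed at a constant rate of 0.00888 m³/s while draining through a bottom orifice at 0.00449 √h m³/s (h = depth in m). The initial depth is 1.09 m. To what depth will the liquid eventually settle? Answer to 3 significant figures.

Level balance: A dh/dt = 0.00888 − 0.00449 √h. Setting dh/dt = 0:
Q_in = 0.00449 √h_ss ⇒ √h_ss = 0.00888/0.00449 = 1.9777.
h_ss = 1.9777² = 3.9114 m. (Since h₀ = 1.09 m < h_ss, the level will rise toward this value.)

3.91 m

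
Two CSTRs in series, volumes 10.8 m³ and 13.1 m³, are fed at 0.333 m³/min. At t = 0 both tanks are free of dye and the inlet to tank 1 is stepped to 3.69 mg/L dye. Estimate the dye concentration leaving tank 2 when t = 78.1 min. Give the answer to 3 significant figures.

Each tank obeys Vᵢ dCᵢ/dt = Q(Cᵢ₋₁ − Cᵢ), so τᵢ = Vᵢ/Q.
τ₁ = 10.8/0.333 = 32.432 min; τ₂ = 13.1/0.333 = 39.339 min.
Solving the cascade with C₁(0)=C₂(0)=0 gives C₂(t) = C_in[1 − (τ₁ e^(−t/τ₁) − τ₂ e^(−t/τ₂))/(τ₁ − τ₂)].
At t = 78.1: e^(−t/τ₁) = 0.089988, e^(−t/τ₂) = 0.13734.
C₂ = 3.69·[1 − (32.432·0.089988 − 39.339·0.13734)/(-6.9069)] = 3.69·0.64031 = 2.3627 mg/L.

2.36 mg/L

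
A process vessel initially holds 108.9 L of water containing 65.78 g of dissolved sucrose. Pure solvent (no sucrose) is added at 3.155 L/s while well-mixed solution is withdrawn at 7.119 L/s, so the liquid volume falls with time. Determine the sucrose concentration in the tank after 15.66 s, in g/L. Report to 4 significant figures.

0.3085 g/L

Let m(t) be the amount of sucrose. Volume: V(t) = V₀ + (Q_in − Q_out) t = 108.9 − 3.96400 t; V(15.66) = 46.8238 L.
Species balance (pure solvent in): dm/dt = −Q_out · m/V(t).
Separate: dm/m = −Q_out dt/V(t) ⇒ ln(m/m₀) = −(Q_out/(Q_in−Q_out)) ln(V/V₀).
m = m₀ (V₀/V)^(Q_out/(Q_in−Q_out)) = 65.78 × (108.9/46.8238)^(-1.79591) = 14.4471 g.
C = m/V = 14.4471/46.8238 = 0.308542 g/L.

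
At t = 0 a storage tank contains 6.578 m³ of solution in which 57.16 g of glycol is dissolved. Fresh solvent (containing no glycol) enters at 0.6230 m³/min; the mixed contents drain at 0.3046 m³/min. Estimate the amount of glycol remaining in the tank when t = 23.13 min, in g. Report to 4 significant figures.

Total volume: dV/dt = Q_in − Q_out = 0.318400 m³/min, so V(t) = 6.578 + 0.318400 t and V(23.13) = 13.9426 m³.
No glycol enters, so dm/dt = −Q_out · (m/V).
Separate: dm/m = −Q_out dt/V(t) ⇒ ln(m/m₀) = −(Q_out/(Q_in−Q_out)) ln(V/V₀).
m = m₀ (V₀/V)^(Q_out/(Q_in−Q_out)) = 57.16 × (6.578/13.9426)^(0.956658) = 27.8601 g.

27.86 g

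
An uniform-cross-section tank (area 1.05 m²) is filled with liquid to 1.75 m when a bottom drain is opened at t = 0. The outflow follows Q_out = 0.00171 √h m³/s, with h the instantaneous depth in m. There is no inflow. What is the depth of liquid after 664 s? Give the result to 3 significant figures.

With no inflow, A dh/dt = −0.00171 √h.
∫ h^(−1/2) dh = −(0.00171/A) ∫ dt, giving 2√h = 2√h₀ − (0.00171/A) t.
√h = √1.75 − 0.00171·664/(2·1.05) = 1.3229 − 0.54069 = 0.78219.
h = 0.78219² = 0.61182 m.

0.612 m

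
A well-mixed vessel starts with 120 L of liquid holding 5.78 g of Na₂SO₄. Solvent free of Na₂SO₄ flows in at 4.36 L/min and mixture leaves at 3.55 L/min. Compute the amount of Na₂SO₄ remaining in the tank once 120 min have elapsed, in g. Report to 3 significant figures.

0.429 g

Let m(t) be the amount of Na₂SO₄. Volume: V(t) = V₀ + (Q_in − Q_out) t = 120 + 0.81000 t; V(120) = 217.20 L.
Species balance (pure solvent in): dm/dt = −Q_out · m/V(t).
dm/m = −Q_out dt/(V₀ + 0.81000 t); integrating gives ln(m/m₀) = −(Q_out/(Q_in−Q_out)) ln(V/V₀).
m = m₀ (V₀/V)^(Q_out/(Q_in−Q_out)) = 5.78 × (120/217.20)^(4.3827) = 0.42914 g.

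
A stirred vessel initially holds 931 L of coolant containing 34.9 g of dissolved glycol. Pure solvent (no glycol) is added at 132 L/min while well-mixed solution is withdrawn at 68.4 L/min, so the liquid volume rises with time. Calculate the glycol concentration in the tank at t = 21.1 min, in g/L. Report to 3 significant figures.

Total volume: dV/dt = Q_in − Q_out = 63.600 L/min, so V(t) = 931 + 63.600 t and V(21.1) = 2273.0 L.
Solute balance: dm/dt = 0 − Q_out C = −Q_out m/V(t).
Separate: dm/m = −Q_out dt/V(t) ⇒ ln(m/m₀) = −(Q_out/(Q_in−Q_out)) ln(V/V₀).
m = m₀ (V₀/V)^(Q_out/(Q_in−Q_out)) = 34.9 × (931/2273.0)^(1.0755) = 13.364 g.
C = m/V = 13.364/2273.0 = 0.0058794 g/L.

0.00588 g/L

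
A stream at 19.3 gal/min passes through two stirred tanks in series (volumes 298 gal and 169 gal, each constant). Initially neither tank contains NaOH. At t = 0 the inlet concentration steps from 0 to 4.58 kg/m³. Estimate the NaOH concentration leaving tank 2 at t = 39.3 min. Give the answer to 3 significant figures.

Time constants: τᵢ = Vᵢ/Q for each well-mixed tank.
τ₁ = 298/19.3 = 15.440 min; τ₂ = 169/19.3 = 8.7565 min.
Solving the cascade with C₁(0)=C₂(0)=0 gives C₂(t) = C_in[1 − (τ₁ e^(−t/τ₁) − τ₂ e^(−t/τ₂))/(τ₁ − τ₂)].
At t = 39.3: e^(−t/τ₁) = 0.078452, e^(−t/τ₂) = 0.011242.
C₂ = 4.58·[1 − (15.440·0.078452 − 8.7565·0.011242)/(6.6839)] = 4.58·0.83350 = 3.8174 kg/m³.

3.82 kg/m³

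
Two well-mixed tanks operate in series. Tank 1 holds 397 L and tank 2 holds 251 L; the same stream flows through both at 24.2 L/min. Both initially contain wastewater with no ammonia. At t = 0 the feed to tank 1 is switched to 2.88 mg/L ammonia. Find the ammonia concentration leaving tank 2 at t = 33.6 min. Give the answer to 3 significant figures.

Species balance on tank i: dCᵢ/dt = (Cᵢ₋₁ − Cᵢ)/τᵢ with τᵢ = Vᵢ/Q.
τ₁ = 397/24.2 = 16.405 min; τ₂ = 251/24.2 = 10.372 min.
Solving the cascade with C₁(0)=C₂(0)=0 gives C₂(t) = C_in[1 − (τ₁ e^(−t/τ₁) − τ₂ e^(−t/τ₂))/(τ₁ − τ₂)].
At t = 33.6: e^(−t/τ₁) = 0.12897, e^(−t/τ₂) = 0.039183.
C₂ = 2.88·[1 − (16.405·0.12897 − 10.372·0.039183)/(6.0331)] = 2.88·0.71666 = 2.0640 mg/L.

2.06 mg/L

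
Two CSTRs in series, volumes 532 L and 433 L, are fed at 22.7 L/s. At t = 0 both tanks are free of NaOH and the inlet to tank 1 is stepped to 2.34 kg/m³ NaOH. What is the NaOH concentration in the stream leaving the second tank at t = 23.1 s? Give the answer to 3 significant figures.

Time constants: τᵢ = Vᵢ/Q for each well-mixed tank.
τ₁ = 532/22.7 = 23.436 s; τ₂ = 433/22.7 = 19.075 s.
Tank 1: C₁ = C_in(1 − e^(−t/τ₁)). Tank 2 (τ₁ ≠ τ₂): C₂ = C_in[1 − (τ₁ e^(−t/τ₁) − τ₂ e^(−t/τ₂))/(τ₁ − τ₂)].
At t = 23.1: e^(−t/τ₁) = 0.37319, e^(−t/τ₂) = 0.29789.
C₂ = 2.34·[1 − (23.436·0.37319 − 19.075·0.29789)/(4.3612)] = 2.34·0.29747 = 0.69607 kg/m³.

0.696 kg/m³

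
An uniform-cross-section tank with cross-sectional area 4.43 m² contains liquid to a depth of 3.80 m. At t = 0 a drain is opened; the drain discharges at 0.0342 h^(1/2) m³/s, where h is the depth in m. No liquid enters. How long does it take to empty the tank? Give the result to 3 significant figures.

505 s

Volume balance on the tank: A dh/dt = −0.0342 √h.
∫ h^(−1/2) dh = −(0.0342/A) ∫ dt, giving 2√h = 2√h₀ − (0.0342/A) t.
Tank is empty when √h = 0: t_empty = 2A√h₀/0.0342.
t_empty = 2·4.43·√3.80/0.0342 = 8.8600·1.9494/0.0342 = 505.01 s.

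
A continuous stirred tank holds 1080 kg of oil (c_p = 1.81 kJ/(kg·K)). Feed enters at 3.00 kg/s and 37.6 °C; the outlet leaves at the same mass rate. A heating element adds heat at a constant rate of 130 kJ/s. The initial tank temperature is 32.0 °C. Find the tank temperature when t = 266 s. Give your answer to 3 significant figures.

M c_p dT/dt = ṁ c_p (T_in − T) + Q̇.
Rearrange: dT/dt = (T_ss − T)/τ with τ = M/ṁ = 360.00 s and T_ss = T_in + Q̇/(ṁ c_p) = 61.541 °C.
This is linear first-order; T(t) = T_ss + (T₀ − T_ss) e^(−t/τ).
T(266) = 61.541 + (-29.541)·e^(−266/360.00) = 61.541 + (-29.541)·0.47764 = 47.431 °C.

47.4 °C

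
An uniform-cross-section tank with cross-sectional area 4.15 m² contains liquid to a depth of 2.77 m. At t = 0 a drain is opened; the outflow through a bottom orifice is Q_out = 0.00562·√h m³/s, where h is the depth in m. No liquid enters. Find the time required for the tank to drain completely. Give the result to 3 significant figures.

2460 s

With no inflow, A dh/dt = −0.00562 √h.
∫ h^(−1/2) dh = −(0.00562/A) ∫ dt, giving 2√h = 2√h₀ − (0.00562/A) t.
Set h = 0: 2√h₀ = (0.00562/A) t_empty ⇒ t_empty = 2A√h₀/0.00562.
t_empty = 2·4.15·√2.77/0.00562 = 8.3000·1.6643/0.00562 = 2458.0 s.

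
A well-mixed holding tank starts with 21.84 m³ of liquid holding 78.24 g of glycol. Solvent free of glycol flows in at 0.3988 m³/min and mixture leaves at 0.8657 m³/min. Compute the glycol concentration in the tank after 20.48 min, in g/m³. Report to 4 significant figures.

Let m(t) be the amount of glycol. Volume: V(t) = V₀ + (Q_in − Q_out) t = 21.84 − 0.466900 t; V(20.48) = 12.2779 m³.
No glycol enters, so dm/dt = −Q_out · (m/V).
Separate: dm/m = −Q_out dt/V(t) ⇒ ln(m/m₀) = −(Q_out/(Q_in−Q_out)) ln(V/V₀).
m = m₀ (V₀/V)^(Q_out/(Q_in−Q_out)) = 78.24 × (21.84/12.2779)^(-1.85414) = 26.8939 g.
C = m/V = 26.8939/12.2779 = 2.19043 g/m³.

2.190 g/m³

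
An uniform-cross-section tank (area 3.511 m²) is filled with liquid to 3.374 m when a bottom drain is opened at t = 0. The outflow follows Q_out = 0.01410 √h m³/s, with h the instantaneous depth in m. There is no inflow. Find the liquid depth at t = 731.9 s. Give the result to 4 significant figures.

With no inflow, A dh/dt = −0.01410 √h.
∫ h^(−1/2) dh = −(0.01410/A) ∫ dt, giving 2√h = 2√h₀ − (0.01410/A) t.
√h = √3.374 − 0.01410·731.9/(2·3.511) = 1.83685 − 1.46964 = 0.367208.
h = 0.367208² = 0.134842 m.

0.1348 m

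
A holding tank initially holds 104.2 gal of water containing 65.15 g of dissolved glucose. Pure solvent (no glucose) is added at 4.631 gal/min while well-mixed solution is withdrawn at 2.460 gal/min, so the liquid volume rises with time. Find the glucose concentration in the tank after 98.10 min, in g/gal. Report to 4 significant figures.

Total volume: dV/dt = Q_in − Q_out = 2.17100 gal/min, so V(t) = 104.2 + 2.17100 t and V(98.10) = 317.175 gal.
Species balance (pure solvent in): dm/dt = −Q_out · m/V(t).
Separate: dm/m = −Q_out dt/V(t) ⇒ ln(m/m₀) = −(Q_out/(Q_in−Q_out)) ln(V/V₀).
m = m₀ (V₀/V)^(Q_out/(Q_in−Q_out)) = 65.15 × (104.2/317.175)^(1.13312) = 18.4557 g.
C = m/V = 18.4557/317.175 = 0.0581876 g/gal.

0.05819 g/gal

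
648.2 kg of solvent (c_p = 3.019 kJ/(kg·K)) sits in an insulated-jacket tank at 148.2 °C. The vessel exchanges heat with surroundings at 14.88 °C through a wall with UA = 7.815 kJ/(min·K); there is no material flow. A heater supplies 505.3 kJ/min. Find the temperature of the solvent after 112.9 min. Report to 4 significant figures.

123.3 °C

Lumped-capacitance energy balance: M c_p dT/dt = UA(T_amb − T) + Q̇.
dT/dt = (T_ss − T)/τ with T_ss = T_amb + Q̇/UA = 14.88 + 505.3/7.815 = 79.5377 °C, τ = M c_p/UA = 648.2·3.019/7.815 = 250.405 min.
Integrating: T(t) = T_ss + (T₀ − T_ss) e^(−t/τ).
T(112.9) = 79.5377 + (68.6623)·0.637074 = 123.281 °C.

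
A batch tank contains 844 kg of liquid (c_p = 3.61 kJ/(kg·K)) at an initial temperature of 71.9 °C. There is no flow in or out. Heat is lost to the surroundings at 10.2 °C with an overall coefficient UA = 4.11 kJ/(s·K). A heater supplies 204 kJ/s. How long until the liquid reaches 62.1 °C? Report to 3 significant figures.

Energy balance: M c_p dT/dt = −UA(T − T_amb) + Q̇.
τ = M c_p/UA = 741.32 s; T_ss = T_amb + Q̇/UA = 10.2 + 204/4.11 = 59.835 °C.
T(t) = T_ss + (T₀ − T_ss)e^(−t/τ); set T = 62.1:
t = −τ ln[(T − T_ss)/(T₀ − T_ss)] = −741.32 · ln(0.18773) = 1240.0 s.

1240 s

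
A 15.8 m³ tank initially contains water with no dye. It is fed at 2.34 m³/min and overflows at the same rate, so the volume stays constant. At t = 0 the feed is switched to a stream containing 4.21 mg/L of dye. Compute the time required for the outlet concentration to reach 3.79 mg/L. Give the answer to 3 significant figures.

15.6 min

Mass balance on the solute (V constant): V dC/dt = Q(C_in − C), so τ = V/Q = 6.7521 min.
C(t) = C_in + (C₀ − C_in) e^(−t/τ). Set C = 3.79 and solve for t:
e^(−t/τ) = (C − C_in)/(C₀ − C_in) = (3.79 − 4.21)/(0 − 4.21) = 0.099762
t = −τ ln(…) = 6.7521 × 2.3050 = 15.563 min.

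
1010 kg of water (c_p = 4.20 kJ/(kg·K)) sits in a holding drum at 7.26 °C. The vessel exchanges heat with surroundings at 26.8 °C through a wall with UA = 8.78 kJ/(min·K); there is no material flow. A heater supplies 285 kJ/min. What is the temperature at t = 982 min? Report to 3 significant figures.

Lumped-capacitance energy balance: M c_p dT/dt = UA(T_amb − T) + Q̇.
dT/dt = (T_ss − T)/τ with T_ss = T_amb + Q̇/UA = 26.8 + 285/8.78 = 59.260 °C, τ = M c_p/UA = 1010·4.20/8.78 = 483.14 min.
Solution: T(t) = T_ss + (T₀ − T_ss) e^(−t/τ).
T(982) = 59.260 + (-52.000)·0.13100 = 52.448 °C.

52.4 °C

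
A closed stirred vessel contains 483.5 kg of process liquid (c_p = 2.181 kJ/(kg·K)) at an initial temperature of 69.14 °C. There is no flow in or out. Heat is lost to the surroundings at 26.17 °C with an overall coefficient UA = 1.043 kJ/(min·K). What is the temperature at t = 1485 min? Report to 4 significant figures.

36.06 °C

Heat balance on the well-mixed liquid: M c_p dT/dt = −UA(T − T_amb).
dT/dt = (T_ss − T)/τ with T_ss = T_amb = 26.1700 °C, τ = M c_p/UA = 483.5·2.181/1.043 = 1011.04 min.
Solution: T(t) = T_ss + (T₀ − T_ss) e^(−t/τ).
T(1485) = 26.1700 + (42.9700)·0.230205 = 36.0619 °C.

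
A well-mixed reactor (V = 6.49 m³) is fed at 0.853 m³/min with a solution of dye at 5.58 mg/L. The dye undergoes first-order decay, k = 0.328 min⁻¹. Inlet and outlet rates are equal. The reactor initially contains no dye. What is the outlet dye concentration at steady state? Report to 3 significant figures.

1.60 mg/L

V dC/dt = Q(C_in − C) − k V C.
At steady state: 0 = Q C_in − (Q + kV) C_ss, so C_ss = Q C_in/(Q + kV).
C_ss = 0.853·5.58/(0.853 + 0.328·6.49) = 4.7597/2.9817 = 1.5963 mg/L.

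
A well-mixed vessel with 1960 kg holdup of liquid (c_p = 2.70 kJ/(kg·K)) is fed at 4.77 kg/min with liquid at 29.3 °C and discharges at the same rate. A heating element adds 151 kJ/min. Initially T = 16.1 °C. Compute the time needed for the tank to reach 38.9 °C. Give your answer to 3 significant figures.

1010 min

First-law balance (no shaft work): M c_p dT/dt = ṁ c_p (T_in − T) + 151.
τ = M/ṁ = 410.90 min; T_ss = T_in + Q̇/(ṁ c_p) = 41.025 °C.
T(t) = T_ss + (T₀ − T_ss) e^(−t/τ). Set T = 38.9:
e^(−t/τ) = (38.9 − 41.025)/(16.1 − 41.025) = 0.085238
t = −410.90 · ln(0.085238) = 1011.8 min.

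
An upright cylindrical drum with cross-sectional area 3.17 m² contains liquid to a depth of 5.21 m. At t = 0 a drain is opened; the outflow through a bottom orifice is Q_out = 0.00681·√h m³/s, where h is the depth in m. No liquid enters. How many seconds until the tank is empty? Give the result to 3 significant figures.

2130 s

Unsteady balance on liquid volume: A dh/dt = −0.00681 √h.
∫ h^(−1/2) dh = −(0.00681/A) ∫ dt, giving 2√h = 2√h₀ − (0.00681/A) t.
Tank is empty when √h = 0: t_empty = 2A√h₀/0.00681.
t_empty = 2·3.17·√5.21/0.00681 = 6.3400·2.2825/0.00681 = 2125.0 s.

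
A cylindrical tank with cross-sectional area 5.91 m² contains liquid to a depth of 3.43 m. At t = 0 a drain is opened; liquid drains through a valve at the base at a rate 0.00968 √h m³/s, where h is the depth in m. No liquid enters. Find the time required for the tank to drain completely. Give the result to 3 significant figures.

2260 s

A dh/dt = −Q_out = −0.00968 √h.
∫ h^(−1/2) dh = −(0.00968/A) ∫ dt, giving 2√h = 2√h₀ − (0.00968/A) t.
Tank is empty when √h = 0: t_empty = 2A√h₀/0.00968.
t_empty = 2·5.91·√3.43/0.00968 = 11.820·1.8520/0.00968 = 2261.5 s.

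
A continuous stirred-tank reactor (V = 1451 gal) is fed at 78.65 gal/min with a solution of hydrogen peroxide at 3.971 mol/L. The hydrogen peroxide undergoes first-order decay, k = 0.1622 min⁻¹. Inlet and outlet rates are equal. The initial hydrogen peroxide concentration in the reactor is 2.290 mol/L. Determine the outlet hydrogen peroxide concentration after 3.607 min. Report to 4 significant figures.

1.588 mol/L

V dC/dt = Q(C_in − C) − k V C.
dC/dt = (Q/V) C_in − (Q/V + k) C; effective rate a = Q/V + k = 0.0542040 + 0.1622 = 0.216404 min⁻¹.
C_ss = Q C_in/(Q + kV) = 0.994640 mol/L; C(t) = C_ss + (C₀ − C_ss) e^(−a t).
C(3.607) = 0.994640 + (1.29536)·e^(−0.216404·3.607) = 0.994640 + (1.29536)·0.458145 = 1.58810 mol/L.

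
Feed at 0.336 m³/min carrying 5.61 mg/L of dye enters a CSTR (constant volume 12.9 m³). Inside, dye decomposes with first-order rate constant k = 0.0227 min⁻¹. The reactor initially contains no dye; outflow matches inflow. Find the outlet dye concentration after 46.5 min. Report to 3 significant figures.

Species balance: V dC/dt = Q C_in − Q C − k V C.
This is linear with rate a = Q/V + k = 0.048747 min⁻¹.
C_ss = Q C_in/(Q + kV) = 2.9976 mg/L; C(t) = C_ss + (C₀ − C_ss) e^(−a t).
C(46.5) = 2.9976 + (-2.9976)·e^(−0.048747·46.5) = 2.9976 + (-2.9976)·0.10365 = 2.6869 mg/L.

2.69 mg/L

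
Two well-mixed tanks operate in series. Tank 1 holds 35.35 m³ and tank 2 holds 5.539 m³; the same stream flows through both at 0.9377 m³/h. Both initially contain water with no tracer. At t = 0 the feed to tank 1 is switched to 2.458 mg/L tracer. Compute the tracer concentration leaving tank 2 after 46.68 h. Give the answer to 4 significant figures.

1.613 mg/L

Species balance on tank i: dCᵢ/dt = (Cᵢ₋₁ − Cᵢ)/τᵢ with τᵢ = Vᵢ/Q.
τ₁ = 35.35/0.9377 = 37.6986 h; τ₂ = 5.539/0.9377 = 5.90701 h.
Solving the cascade with C₁(0)=C₂(0)=0 gives C₂(t) = C_in[1 − (τ₁ e^(−t/τ₁) − τ₂ e^(−t/τ₂))/(τ₁ − τ₂)].
At t = 46.68: e^(−t/τ₁) = 0.289894, e^(−t/τ₂) = 0.000369825.
C₂ = 2.458·[1 − (37.6986·0.289894 − 5.90701·0.000369825)/(31.7916)] = 2.458·0.656312 = 1.61321 mg/L.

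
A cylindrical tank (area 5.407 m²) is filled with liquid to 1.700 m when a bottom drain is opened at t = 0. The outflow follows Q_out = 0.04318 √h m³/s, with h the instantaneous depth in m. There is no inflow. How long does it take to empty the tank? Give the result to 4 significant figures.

326.5 s

With no inflow, A dh/dt = −0.04318 √h.
This is separable: 2 d(√h)/dt = −0.04318/A, so √h = √h₀ − (0.04318/(2A)) t.
Tank is empty when √h = 0: t_empty = 2A√h₀/0.04318.
t_empty = 2·5.407·√1.700/0.04318 = 10.8140·1.30384/0.04318 = 326.534 s.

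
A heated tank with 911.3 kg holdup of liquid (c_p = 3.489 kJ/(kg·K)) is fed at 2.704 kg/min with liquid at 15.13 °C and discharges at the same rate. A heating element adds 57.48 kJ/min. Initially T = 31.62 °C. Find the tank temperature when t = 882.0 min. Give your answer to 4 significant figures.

Energy balance: M c_p dT/dt = ṁ c_p (T_in − T) + 57.48.
Rearrange: dT/dt = (T_ss − T)/τ with τ = M/ṁ = 337.019 min and T_ss = T_in + Q̇/(ṁ c_p) = 21.2227 °C.
Integrating: T(t) = T_ss + (T₀ − T_ss) e^(−t/τ).
T(882.0) = 21.2227 + (10.3973)·e^(−882.0/337.019) = 21.2227 + (10.3973)·0.0730171 = 21.9819 °C.

21.98 °C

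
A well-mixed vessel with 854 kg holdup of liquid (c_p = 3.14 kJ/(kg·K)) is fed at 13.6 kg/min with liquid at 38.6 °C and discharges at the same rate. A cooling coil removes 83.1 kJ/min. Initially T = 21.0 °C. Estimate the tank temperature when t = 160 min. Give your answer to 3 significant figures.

35.4 °C

Energy balance: M c_p dT/dt = ṁ c_p (T_in − T) − 83.1.
τ = M/ṁ = 62.794 min; T_ss = T_in − Q̇/(ṁ c_p) = 38.6 − 83.1/(13.6·3.14) = 36.654 °C.
This is linear first-order; T(t) = T_ss + (T₀ − T_ss) e^(−t/τ).
T(160) = 36.654 + (-15.654)·e^(−160/62.794) = 36.654 + (-15.654)·0.078237 = 35.429 °C.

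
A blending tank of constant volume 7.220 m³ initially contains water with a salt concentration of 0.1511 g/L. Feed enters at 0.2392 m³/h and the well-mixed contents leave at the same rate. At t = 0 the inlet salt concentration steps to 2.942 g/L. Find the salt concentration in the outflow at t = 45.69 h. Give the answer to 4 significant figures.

Unsteady species balance (constant V, well mixed): V dC/dt = Q(C_in − C).
So dC/dt = (C_in − C)/τ with τ = V/Q = 7.220/0.2392 = 30.1839 h.
C approaches C_in exponentially: C(t) = C_in + (C₀ − C_in) e^(−t/τ).
C(45.69) = 2.942 + (0.1511 − 2.942)·e^(−45.69/30.1839) = 2.942 + (-2.79090)·0.220090 = 2.32775 g/L.

2.328 g/L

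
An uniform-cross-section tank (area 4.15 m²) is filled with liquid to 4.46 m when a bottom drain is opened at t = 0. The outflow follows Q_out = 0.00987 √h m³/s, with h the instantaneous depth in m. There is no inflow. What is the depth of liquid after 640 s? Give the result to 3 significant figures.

1.82 m

With no inflow, A dh/dt = −0.00987 √h.
This is separable: 2 d(√h)/dt = −0.00987/A, so √h = √h₀ − (0.00987/(2A)) t.
√h = √4.46 − 0.00987·640/(2·4.15) = 2.1119 − 0.76106 = 1.3508.
h = 1.3508² = 1.8247 m.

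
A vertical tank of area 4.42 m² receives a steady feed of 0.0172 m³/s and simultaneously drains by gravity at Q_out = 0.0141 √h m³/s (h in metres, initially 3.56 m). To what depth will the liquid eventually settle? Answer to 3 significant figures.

1.49 m

Mass balance (ρ constant): A dh/dt = Q_in − 0.0141 √h. At steady state dh/dt = 0:
Q_in = 0.0141 √h_ss ⇒ √h_ss = 0.0172/0.0141 = 1.2199.
h_ss = 1.2199² = 1.4881 m. (Since h₀ = 3.56 m > h_ss, the level will fall toward this value.)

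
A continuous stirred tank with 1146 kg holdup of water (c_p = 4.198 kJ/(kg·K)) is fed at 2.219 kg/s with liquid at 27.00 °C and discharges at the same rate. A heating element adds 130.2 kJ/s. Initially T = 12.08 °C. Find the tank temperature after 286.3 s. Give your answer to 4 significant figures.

24.38 °C

Heat balance on the well-mixed liquid: M c_p dT/dt = ṁ c_p (T_in − T) + 130.2.
Rearrange: dT/dt = (T_ss − T)/τ with τ = M/ṁ = 516.449 s and T_ss = T_in + Q̇/(ṁ c_p) = 40.9769 °C.
T approaches T_ss exponentially: T(t) = T_ss + (T₀ − T_ss) e^(−t/τ).
T(286.3) = 40.9769 + (-28.8969)·e^(−286.3/516.449) = 40.9769 + (-28.8969)·0.574438 = 24.3774 °C.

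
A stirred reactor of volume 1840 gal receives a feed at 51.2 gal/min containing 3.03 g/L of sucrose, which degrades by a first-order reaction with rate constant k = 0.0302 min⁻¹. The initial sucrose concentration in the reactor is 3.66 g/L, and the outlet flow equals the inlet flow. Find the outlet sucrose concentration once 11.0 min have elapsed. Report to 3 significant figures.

2.62 g/L

V dC/dt = Q(C_in − C) − k V C.
This is linear with rate a = Q/V + k = 0.058026 min⁻¹.
C_ss = Q C_in/(Q + kV) = 1.4530 g/L; C(t) = C_ss + (C₀ − C_ss) e^(−a t).
C(11.0) = 1.4530 + (2.2070)·e^(−0.058026·11.0) = 1.4530 + (2.2070)·0.52820 = 2.6187 g/L.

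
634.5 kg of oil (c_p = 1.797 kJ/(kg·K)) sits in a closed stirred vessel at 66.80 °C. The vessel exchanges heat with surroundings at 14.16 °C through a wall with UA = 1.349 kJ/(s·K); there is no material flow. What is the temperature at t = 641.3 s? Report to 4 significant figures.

Lumped-capacitance energy balance: M c_p dT/dt = UA(T_amb − T).
dT/dt = (T_ss − T)/τ with T_ss = T_amb = 14.1600 °C, τ = M c_p/UA = 634.5·1.797/1.349 = 845.216 s.
T approaches T_ss exponentially: T(t) = T_ss + (T₀ − T_ss) e^(−t/τ).
T(641.3) = 14.1600 + (52.6400)·0.468256 = 38.8090 °C.

38.81 °C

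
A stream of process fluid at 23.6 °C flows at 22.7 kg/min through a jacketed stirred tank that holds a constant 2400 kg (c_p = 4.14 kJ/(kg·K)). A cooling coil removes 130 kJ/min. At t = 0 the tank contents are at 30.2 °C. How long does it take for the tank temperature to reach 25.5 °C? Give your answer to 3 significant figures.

93.9 min

M c_p dT/dt = ṁ c_p (T_in − T) − Q̇.
τ = M/ṁ = 105.73 min; T_ss = T_in − Q̇/(ṁ c_p) = 22.217 °C.
T(t) = T_ss + (T₀ − T_ss) e^(−t/τ). Set T = 25.5:
e^(−t/τ) = (25.5 − 22.217)/(30.2 − 22.217) = 0.41127
t = −105.73 · ln(0.41127) = 93.939 min.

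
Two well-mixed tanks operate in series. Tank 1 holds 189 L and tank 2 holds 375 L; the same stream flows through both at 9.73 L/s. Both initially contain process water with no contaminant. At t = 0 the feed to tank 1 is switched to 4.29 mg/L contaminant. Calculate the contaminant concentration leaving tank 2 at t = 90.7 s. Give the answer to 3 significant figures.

Time constants: τᵢ = Vᵢ/Q for each well-mixed tank.
τ₁ = 189/9.73 = 19.424 s; τ₂ = 375/9.73 = 38.541 s.
Solving the cascade with C₁(0)=C₂(0)=0 gives C₂(t) = C_in[1 − (τ₁ e^(−t/τ₁) − τ₂ e^(−t/τ₂))/(τ₁ − τ₂)].
At t = 90.7: e^(−t/τ₁) = 0.0093782, e^(−t/τ₂) = 0.095049.
C₂ = 4.29·[1 − (19.424·0.0093782 − 38.541·0.095049)/(-19.116)] = 4.29·0.81790 = 3.5088 mg/L.

3.51 mg/L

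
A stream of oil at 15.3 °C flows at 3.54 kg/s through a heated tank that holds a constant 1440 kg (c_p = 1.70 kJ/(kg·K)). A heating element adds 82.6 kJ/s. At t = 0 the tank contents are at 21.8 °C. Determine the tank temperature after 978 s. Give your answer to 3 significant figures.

28.4 °C

M c_p dT/dt = ṁ c_p (T_in − T) + Q̇.
Rearrange: dT/dt = (T_ss − T)/τ with τ = M/ṁ = 406.78 s and T_ss = T_in + Q̇/(ṁ c_p) = 29.025 °C.
This is linear first-order; T(t) = T_ss + (T₀ − T_ss) e^(−t/τ).
T(978) = 29.025 + (-7.2255)·e^(−978/406.78) = 29.025 + (-7.2255)·0.090333 = 28.373 °C.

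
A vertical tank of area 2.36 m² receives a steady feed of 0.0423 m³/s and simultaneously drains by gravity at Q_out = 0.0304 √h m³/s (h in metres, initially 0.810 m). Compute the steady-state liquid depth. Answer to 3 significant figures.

Accumulation of liquid (constant cross-section A): A dh/dt = Q_in − 0.0304 √h. At steady state dh/dt = 0:
Q_in = 0.0304 √h_ss ⇒ √h_ss = 0.0423/0.0304 = 1.3914.
h_ss = 1.3914² = 1.9361 m. (Since h₀ = 0.810 m < h_ss, the level will rise toward this value.)

1.94 m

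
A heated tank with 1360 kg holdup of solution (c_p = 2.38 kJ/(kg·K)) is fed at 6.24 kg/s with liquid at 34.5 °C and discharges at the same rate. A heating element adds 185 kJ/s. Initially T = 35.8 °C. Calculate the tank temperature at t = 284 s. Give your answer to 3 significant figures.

Energy balance: M c_p dT/dt = ṁ c_p (T_in − T) + 185.
τ = M/ṁ = 217.95 s; T_ss = T_in + Q̇/(ṁ c_p) = 34.5 + 185/(6.24·2.38) = 46.957 °C.
T approaches T_ss exponentially: T(t) = T_ss + (T₀ − T_ss) e^(−t/τ).
T(284) = 46.957 + (-11.157)·e^(−284/217.95) = 46.957 + (-11.157)·0.27170 = 43.926 °C.

43.9 °C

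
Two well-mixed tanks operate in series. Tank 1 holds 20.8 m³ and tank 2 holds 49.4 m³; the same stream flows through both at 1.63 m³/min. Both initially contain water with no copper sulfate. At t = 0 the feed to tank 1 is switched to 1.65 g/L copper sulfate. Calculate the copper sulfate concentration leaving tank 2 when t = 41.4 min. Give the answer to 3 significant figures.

Time constants: τᵢ = Vᵢ/Q for each well-mixed tank.
τ₁ = 20.8/1.63 = 12.761 min; τ₂ = 49.4/1.63 = 30.307 min.
Tank 1: C₁ = C_in(1 − e^(−t/τ₁)). Tank 2 (τ₁ ≠ τ₂): C₂ = C_in[1 − (τ₁ e^(−t/τ₁) − τ₂ e^(−t/τ₂))/(τ₁ − τ₂)].
At t = 41.4: e^(−t/τ₁) = 0.038995, e^(−t/τ₂) = 0.25512.
C₂ = 1.65·[1 − (12.761·0.038995 − 30.307·0.25512)/(-17.546)] = 1.65·0.58770 = 0.96971 g/L.

0.970 g/L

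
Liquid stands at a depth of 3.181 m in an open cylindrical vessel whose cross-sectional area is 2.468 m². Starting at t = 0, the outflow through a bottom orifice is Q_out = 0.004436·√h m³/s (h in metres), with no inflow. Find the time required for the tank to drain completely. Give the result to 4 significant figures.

With no inflow, A dh/dt = −0.004436 √h.
This is separable: 2 d(√h)/dt = −0.004436/A, so √h = √h₀ − (0.004436/(2A)) t.
Set h = 0: 2√h₀ = (0.004436/A) t_empty ⇒ t_empty = 2A√h₀/0.004436.
t_empty = 2·2.468·√3.181/0.004436 = 4.93600·1.78354/0.004436 = 1984.57 s.

1985 s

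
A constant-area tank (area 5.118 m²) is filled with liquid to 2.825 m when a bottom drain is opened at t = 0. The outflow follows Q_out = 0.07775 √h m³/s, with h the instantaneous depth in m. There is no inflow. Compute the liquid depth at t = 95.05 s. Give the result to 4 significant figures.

With no inflow, A dh/dt = −0.07775 √h.
Separate and integrate: 2(√h − √h₀) = −(0.07775/A) t.
√h = √2.825 − 0.07775·95.05/(2·5.118) = 1.68077 − 0.721975 = 0.958798.
h = 0.958798² = 0.919295 m.

0.9193 m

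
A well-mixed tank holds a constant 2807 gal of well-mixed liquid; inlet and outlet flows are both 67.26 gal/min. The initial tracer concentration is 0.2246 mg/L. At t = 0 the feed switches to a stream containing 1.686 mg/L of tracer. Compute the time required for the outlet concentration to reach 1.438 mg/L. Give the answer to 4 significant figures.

74.02 min

Species balance: V dC/dt = Q(C_in − C) ⇒ τ = V/Q = 41.7336 min.
C(t) = C_in + (C₀ − C_in) e^(−t/τ). Set C = 1.438 and solve for t:
e^(−t/τ) = (C − C_in)/(C₀ − C_in) = (1.438 − 1.686)/(0.2246 − 1.686) = 0.169700
t = −τ ln(…) = 41.7336 × 1.77372 = 74.0237 min.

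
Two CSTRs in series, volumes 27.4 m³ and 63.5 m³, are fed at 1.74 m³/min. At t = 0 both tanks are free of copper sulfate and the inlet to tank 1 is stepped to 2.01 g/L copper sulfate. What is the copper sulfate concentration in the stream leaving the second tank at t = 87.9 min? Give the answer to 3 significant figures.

Species balance on tank i: dCᵢ/dt = (Cᵢ₋₁ − Cᵢ)/τᵢ with τᵢ = Vᵢ/Q.
τ₁ = 27.4/1.74 = 15.747 min; τ₂ = 63.5/1.74 = 36.494 min.
Tank 1: C₁ = C_in(1 − e^(−t/τ₁)). Tank 2 (τ₁ ≠ τ₂): C₂ = C_in[1 − (τ₁ e^(−t/τ₁) − τ₂ e^(−t/τ₂))/(τ₁ − τ₂)].
At t = 87.9: e^(−t/τ₁) = 0.0037651, e^(−t/τ₂) = 0.089941.
C₂ = 2.01·[1 − (15.747·0.0037651 − 36.494·0.089941)/(-20.747)] = 2.01·0.84465 = 1.6977 g/L.

1.70 g/L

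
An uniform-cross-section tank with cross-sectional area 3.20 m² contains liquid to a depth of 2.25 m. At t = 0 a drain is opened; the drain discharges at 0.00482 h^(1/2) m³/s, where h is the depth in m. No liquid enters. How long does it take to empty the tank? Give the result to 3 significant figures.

1990 s

Volume balance on the tank: A dh/dt = −0.00482 √h.
This is separable: 2 d(√h)/dt = −0.00482/A, so √h = √h₀ − (0.00482/(2A)) t.
Set h = 0: 2√h₀ = (0.00482/A) t_empty ⇒ t_empty = 2A√h₀/0.00482.
t_empty = 2·3.20·√2.25/0.00482 = 6.4000·1.5000/0.00482 = 1991.7 s.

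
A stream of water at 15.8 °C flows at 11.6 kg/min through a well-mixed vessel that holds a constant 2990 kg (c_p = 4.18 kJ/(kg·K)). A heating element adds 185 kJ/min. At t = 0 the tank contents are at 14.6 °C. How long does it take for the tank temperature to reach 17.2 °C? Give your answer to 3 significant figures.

Heat balance on the well-mixed liquid: M c_p dT/dt = ṁ c_p (T_in − T) + 185.
τ = M/ṁ = 257.76 min; T_ss = T_in + Q̇/(ṁ c_p) = 19.615 °C.
T(t) = T_ss + (T₀ − T_ss) e^(−t/τ). Set T = 17.2:
e^(−t/τ) = (17.2 − 19.615)/(14.6 − 19.615) = 0.48159
t = −257.76 · ln(0.48159) = 188.33 min.

188 min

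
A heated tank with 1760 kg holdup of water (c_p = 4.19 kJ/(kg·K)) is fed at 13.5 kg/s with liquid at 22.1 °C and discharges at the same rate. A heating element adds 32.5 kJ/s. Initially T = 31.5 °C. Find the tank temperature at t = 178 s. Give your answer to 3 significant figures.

M c_p dT/dt = ṁ c_p (T_in − T) + Q̇.
τ = M/ṁ = 130.37 s; T_ss = T_in + Q̇/(ṁ c_p) = 22.1 + 32.5/(13.5·4.19) = 22.675 °C.
T approaches T_ss exponentially: T(t) = T_ss + (T₀ − T_ss) e^(−t/τ).
T(178) = 22.675 + (8.8254)·e^(−178/130.37) = 22.675 + (8.8254)·0.25529 = 24.928 °C.

24.9 °C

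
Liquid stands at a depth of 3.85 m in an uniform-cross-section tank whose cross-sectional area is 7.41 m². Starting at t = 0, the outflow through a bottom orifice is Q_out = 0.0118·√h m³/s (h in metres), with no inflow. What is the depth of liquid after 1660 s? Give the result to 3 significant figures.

With no inflow, A dh/dt = −0.0118 √h.
∫ h^(−1/2) dh = −(0.0118/A) ∫ dt, giving 2√h = 2√h₀ − (0.0118/A) t.
√h = √3.85 − 0.0118·1660/(2·7.41) = 1.9621 − 1.3217 = 0.64041.
h = 0.64041² = 0.41013 m.

0.410 m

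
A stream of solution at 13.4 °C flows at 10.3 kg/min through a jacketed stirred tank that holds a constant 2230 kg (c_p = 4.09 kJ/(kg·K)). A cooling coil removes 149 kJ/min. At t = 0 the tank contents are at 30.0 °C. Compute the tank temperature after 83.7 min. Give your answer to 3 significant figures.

Heat balance on the well-mixed liquid: M c_p dT/dt = ṁ c_p (T_in − T) − 149.
τ = M/ṁ = 216.50 min; T_ss = T_in − Q̇/(ṁ c_p) = 13.4 − 149/(10.3·4.09) = 9.8631 °C.
Integrating: T(t) = T_ss + (T₀ − T_ss) e^(−t/τ).
T(83.7) = 9.8631 + (20.137)·e^(−83.7/216.50) = 9.8631 + (20.137)·0.67937 = 23.543 °C.

23.5 °C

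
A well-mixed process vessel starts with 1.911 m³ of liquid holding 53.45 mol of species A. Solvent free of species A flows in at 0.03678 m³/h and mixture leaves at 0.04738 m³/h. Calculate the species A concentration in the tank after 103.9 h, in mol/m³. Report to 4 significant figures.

1.421 mol/m³

Let m(t) be the amount of species A. Volume: V(t) = V₀ + (Q_in − Q_out) t = 1.911 − 0.0106000 t; V(103.9) = 0.809660 m³.
Species balance (pure solvent in): dm/dt = −Q_out · m/V(t).
dm/m = −Q_out dt/(V₀ − 0.0106000 t); integrating gives ln(m/m₀) = −(Q_out/(Q_in−Q_out)) ln(V/V₀).
m = m₀ (V₀/V)^(Q_out/(Q_in−Q_out)) = 53.45 × (1.911/0.809660)^(-4.46981) = 1.15052 mol.
C = m/V = 1.15052/0.809660 = 1.42100 mol/m³.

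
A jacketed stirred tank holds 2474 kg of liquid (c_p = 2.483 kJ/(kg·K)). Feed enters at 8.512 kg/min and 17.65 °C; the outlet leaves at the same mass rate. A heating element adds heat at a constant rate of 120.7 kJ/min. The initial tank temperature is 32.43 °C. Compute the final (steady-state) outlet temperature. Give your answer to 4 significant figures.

23.36 °C

M c_p dT/dt = ṁ c_p (T_in − T) + Q̇.
At steady state dT/dt = 0 ⇒ T_ss = T_in + Q̇/(ṁ c_p) = 17.65 + 120.7/(8.512·2.483) = 23.3608 °C.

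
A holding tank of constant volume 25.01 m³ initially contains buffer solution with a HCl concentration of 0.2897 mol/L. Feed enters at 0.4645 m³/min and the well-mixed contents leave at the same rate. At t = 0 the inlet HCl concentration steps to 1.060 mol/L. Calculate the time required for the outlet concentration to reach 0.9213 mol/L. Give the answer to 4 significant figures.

Species balance: V dC/dt = Q(C_in − C) ⇒ τ = V/Q = 53.8428 min.
C(t) = C_in + (C₀ − C_in) e^(−t/τ). Set C = 0.9213 and solve for t:
e^(−t/τ) = (C − C_in)/(C₀ − C_in) = (0.9213 − 1.060)/(0.2897 − 1.060) = 0.180060
t = −τ ln(…) = 53.8428 × 1.71447 = 92.3118 min.

92.31 min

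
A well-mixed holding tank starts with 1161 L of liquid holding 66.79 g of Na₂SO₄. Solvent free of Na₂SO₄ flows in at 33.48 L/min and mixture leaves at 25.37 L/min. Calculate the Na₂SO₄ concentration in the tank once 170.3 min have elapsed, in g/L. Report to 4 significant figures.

Let m(t) be the amount of Na₂SO₄. Volume: V(t) = V₀ + (Q_in − Q_out) t = 1161 + 8.11000 t; V(170.3) = 2542.13 L.
Species balance (pure solvent in): dm/dt = −Q_out · m/V(t).
dm/m = −Q_out dt/(V₀ + 8.11000 t); integrating gives ln(m/m₀) = −(Q_out/(Q_in−Q_out)) ln(V/V₀).
m = m₀ (V₀/V)^(Q_out/(Q_in−Q_out)) = 66.79 × (1161/2542.13)^(3.12824) = 5.75395 g.
C = m/V = 5.75395/2542.13 = 0.00226343 g/L.

0.002263 g/L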